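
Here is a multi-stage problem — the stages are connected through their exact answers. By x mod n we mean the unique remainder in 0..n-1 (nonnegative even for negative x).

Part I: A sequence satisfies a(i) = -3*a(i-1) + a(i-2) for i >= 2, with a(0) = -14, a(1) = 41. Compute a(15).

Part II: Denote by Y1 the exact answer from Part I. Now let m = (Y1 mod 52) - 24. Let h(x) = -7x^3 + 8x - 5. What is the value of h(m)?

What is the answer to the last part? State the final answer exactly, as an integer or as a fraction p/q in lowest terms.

Part I: a(2) = -3*(41) + 1*(-14) = -137; iterating: a(2)=-137, a(3)=452, a(4)=-1493, a(5)=4931, a(6)=-16286, a(7)=53789, a(8)=-177653, a(9)=586748, a(10)=-1937897, a(11)=6400439, a(12)=-21139214, a(13)=69818081, a(14)=-230593457, a(15)=761598452; answer 761598452
Part II: Y1 = 761598452; m = -20; -7*(-20)^3 + 8*(-20)^1 - 5 = (56000) + (-160) + (-5) = 55835; answer 55835

55835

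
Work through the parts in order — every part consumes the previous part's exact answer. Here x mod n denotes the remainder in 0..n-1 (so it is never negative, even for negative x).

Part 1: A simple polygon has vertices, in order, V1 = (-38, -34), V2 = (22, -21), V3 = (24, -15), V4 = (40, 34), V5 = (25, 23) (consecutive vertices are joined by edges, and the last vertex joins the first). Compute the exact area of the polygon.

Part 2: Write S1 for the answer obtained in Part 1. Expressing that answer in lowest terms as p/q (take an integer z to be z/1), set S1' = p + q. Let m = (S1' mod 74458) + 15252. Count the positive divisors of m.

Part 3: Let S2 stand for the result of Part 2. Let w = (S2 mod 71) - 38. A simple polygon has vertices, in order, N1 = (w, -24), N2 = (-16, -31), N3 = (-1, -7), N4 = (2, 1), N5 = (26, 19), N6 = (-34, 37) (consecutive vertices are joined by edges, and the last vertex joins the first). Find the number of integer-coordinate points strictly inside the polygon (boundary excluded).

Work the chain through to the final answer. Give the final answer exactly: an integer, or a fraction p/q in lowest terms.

Part 1: cross terms: (-38*-21 - 22*-34)=1546, (22*-15 - 24*-21)=174, (24*34 - 40*-15)=1416, (40*23 - 25*34)=70, (25*-34 - -38*23)=24; twice the area = |3230| = 3230; area = 1615; answer 1615
Part 2: S1 = 1615; threaded value p + q = 1616; m = 16868; 16868 = 2^2 * 4217; number of divisors = (2+1) * (1+1) = 6; answer 6
Part 3: S2 = 6; w = -32; cross terms: (-32*-31 - -16*-24)=608, (-16*-7 - -1*-31)=81, (-1*1 - 2*-7)=13, (2*19 - 26*1)=12, (26*37 - -34*19)=1608, (-34*-24 - -32*37)=2000; twice the area = |4322| = 4322; area = 2161; boundary points = 1 + 3 + 1 + 6 + 6 + 1 = 18; strictly interior points = area - boundary/2 + 1 = 2153; answer 2153

2153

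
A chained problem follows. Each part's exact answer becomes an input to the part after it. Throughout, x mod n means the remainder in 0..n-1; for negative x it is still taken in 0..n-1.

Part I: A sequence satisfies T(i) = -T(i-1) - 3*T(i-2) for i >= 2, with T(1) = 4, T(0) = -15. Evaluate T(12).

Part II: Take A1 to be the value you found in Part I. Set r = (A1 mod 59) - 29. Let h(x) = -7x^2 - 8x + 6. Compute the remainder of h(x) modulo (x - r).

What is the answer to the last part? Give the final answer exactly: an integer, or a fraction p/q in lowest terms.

-3206

Part I: T(2) = -1*(4) - 3*(-15) = 41; iterating: T(2)=41, T(3)=-53, T(4)=-70, T(5)=229, T(6)=-19, T(7)=-668, T(8)=725, T(9)=1279, T(10)=-3454, T(11)=-383, T(12)=10745; answer 10745
Part II: A1 = 10745; r = -22; remainder = value at the root: -7*(-22)^2 - 8*(-22)^1 + 6 = (-3388) + (176) + (6) = -3206; answer -3206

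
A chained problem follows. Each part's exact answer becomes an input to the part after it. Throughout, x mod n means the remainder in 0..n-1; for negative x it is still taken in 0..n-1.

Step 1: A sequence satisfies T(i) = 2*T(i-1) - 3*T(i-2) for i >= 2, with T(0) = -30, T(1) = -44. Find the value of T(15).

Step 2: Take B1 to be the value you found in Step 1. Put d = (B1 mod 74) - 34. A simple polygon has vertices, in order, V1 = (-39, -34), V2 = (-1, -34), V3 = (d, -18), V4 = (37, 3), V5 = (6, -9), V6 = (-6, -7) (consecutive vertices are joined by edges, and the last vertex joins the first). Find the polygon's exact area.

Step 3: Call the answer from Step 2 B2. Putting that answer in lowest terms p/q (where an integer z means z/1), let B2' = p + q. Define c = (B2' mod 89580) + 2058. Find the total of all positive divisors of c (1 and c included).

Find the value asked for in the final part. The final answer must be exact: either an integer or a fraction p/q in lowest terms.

6510

Step 1: T(2) = 2*(-44) - 3*(-30) = 2; iterating: T(2)=2, T(3)=136, T(4)=266, T(5)=124, T(6)=-550, T(7)=-1472, T(8)=-1294, T(9)=1828, T(10)=7538, T(11)=9592, T(12)=-3430, T(13)=-35636, T(14)=-60982, T(15)=-15056; answer -15056
Step 2: B1 = -15056; d = 6; cross terms: (-39*-34 - -1*-34)=1292, (-1*-18 - 6*-34)=222, (6*3 - 37*-18)=684, (37*-9 - 6*3)=-351, (6*-7 - -6*-9)=-96, (-6*-34 - -39*-7)=-69; twice the area = |1682| = 1682; area = 841; answer 841
Step 3: B2 = 841; threaded value p + q = 842; c = 2900; 2900 = 2^2 * 5^2 * 29; sigma = (1 + 2 + 4) * (1 + 5 + 25) * (1 + 29) = 7 * 31 * 30 = 6510; answer 6510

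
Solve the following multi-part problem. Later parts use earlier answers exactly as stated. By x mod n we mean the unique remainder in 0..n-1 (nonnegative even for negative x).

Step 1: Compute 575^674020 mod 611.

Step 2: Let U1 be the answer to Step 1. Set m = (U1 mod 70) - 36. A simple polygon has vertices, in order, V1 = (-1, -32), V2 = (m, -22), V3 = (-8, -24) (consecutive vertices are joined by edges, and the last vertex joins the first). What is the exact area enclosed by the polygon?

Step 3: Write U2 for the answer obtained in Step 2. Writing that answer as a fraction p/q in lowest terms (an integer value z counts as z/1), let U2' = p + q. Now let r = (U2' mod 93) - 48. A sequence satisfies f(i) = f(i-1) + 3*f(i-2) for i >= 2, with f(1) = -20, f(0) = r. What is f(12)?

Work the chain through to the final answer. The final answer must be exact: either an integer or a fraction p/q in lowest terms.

-268082

Step 1: squarings mod 611: 575^1=575, 575^2=74, 575^4=588, 575^8=529, 575^16=3, 575^32=9, 575^64=81, 575^128=451, 575^256=549, 575^512=178, 575^1024=523, 575^2048=412, 575^4096=497, 575^8192=165, 575^16384=341, 575^32768=191, 575^65536=432, 575^131072=269, 575^262144=263, 575^524288=126; 575^674020 = 575^4 * 575^32 * 575^64 * 575^128 * 575^2048 * 575^16384 * 575^131072 * 575^524288 = 159 (mod 611); answer 159
Step 2: U1 = 159; m = -17; cross terms: (-1*-22 - -17*-32)=-522, (-17*-24 - -8*-22)=232, (-8*-32 - -1*-24)=232; twice the area = |-58| = 58; area = 29; answer 29
Step 3: U2 = 29; threaded value p + q = 30; r = -18; f(2) = 1*(-20) + 3*(-18) = -74; iterating: f(2)=-74, f(3)=-134, f(4)=-356, f(5)=-758, f(6)=-1826, f(7)=-4100, f(8)=-9578, f(9)=-21878, f(10)=-50612, f(11)=-116246, f(12)=-268082; answer -268082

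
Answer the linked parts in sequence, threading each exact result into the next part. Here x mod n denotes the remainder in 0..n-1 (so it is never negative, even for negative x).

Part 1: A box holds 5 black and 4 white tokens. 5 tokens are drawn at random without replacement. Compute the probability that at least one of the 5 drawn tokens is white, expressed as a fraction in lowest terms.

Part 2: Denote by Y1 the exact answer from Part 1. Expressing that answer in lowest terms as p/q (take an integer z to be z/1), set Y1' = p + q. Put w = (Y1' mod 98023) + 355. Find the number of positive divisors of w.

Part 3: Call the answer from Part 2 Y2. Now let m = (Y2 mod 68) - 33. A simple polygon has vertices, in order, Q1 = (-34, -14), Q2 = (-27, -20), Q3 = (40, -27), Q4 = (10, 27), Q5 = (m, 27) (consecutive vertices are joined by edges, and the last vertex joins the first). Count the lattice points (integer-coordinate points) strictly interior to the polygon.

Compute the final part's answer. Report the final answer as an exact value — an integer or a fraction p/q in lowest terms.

Part 1: total draws C(9,5) = 126; complement C(5,5) = 1; favorable 126 - 1 = 125; P = 125/126; answer 125/126
Part 2: Y1 = 125/126; threaded value p + q = 251; w = 606; 606 = 2 * 3 * 101; number of divisors = (1+1) * (1+1) * (1+1) = 8; answer 8
Part 3: Y2 = 8; m = -25; cross terms: (-34*-20 - -27*-14)=302, (-27*-27 - 40*-20)=1529, (40*27 - 10*-27)=1350, (10*27 - -25*27)=945, (-25*-14 - -34*27)=1268; twice the area = |5394| = 5394; area = 2697; boundary points = 1 + 1 + 6 + 35 + 1 = 44; strictly interior points = area - boundary/2 + 1 = 2676; answer 2676

2676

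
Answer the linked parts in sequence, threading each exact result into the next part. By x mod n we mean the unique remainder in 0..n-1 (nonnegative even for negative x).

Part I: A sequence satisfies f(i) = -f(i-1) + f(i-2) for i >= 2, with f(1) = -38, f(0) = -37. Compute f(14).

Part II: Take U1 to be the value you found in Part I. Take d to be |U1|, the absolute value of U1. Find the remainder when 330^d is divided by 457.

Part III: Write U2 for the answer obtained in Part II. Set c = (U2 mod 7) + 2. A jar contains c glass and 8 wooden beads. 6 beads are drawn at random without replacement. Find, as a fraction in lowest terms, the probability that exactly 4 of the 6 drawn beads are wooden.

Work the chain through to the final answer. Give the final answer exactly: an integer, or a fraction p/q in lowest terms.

50/143

Part I: f(2) = -1*(-38) + 1*(-37) = 1; iterating: f(2)=1, f(3)=-39, f(4)=40, f(5)=-79, f(6)=119, f(7)=-198, f(8)=317, f(9)=-515, f(10)=832, f(11)=-1347, f(12)=2179, f(13)=-3526, f(14)=5705; answer 5705
Part II: U1 = 5705; d = 5705; squarings mod 457: 330^1=330, 330^2=134, 330^4=133, 330^8=323, 330^16=133, 330^32=323, 330^64=133, 330^128=323, 330^256=133, 330^512=323, 330^1024=133, 330^2048=323, 330^4096=133; 330^5705 = 330^1 * 330^8 * 330^64 * 330^512 * 330^1024 * 330^4096 = 18 (mod 457); answer 18
Part III: U2 = 18; c = 6; total draws C(14,6) = 3003; favorable C(8,4)*C(6,2) = 1050; P = 50/143; answer 50/143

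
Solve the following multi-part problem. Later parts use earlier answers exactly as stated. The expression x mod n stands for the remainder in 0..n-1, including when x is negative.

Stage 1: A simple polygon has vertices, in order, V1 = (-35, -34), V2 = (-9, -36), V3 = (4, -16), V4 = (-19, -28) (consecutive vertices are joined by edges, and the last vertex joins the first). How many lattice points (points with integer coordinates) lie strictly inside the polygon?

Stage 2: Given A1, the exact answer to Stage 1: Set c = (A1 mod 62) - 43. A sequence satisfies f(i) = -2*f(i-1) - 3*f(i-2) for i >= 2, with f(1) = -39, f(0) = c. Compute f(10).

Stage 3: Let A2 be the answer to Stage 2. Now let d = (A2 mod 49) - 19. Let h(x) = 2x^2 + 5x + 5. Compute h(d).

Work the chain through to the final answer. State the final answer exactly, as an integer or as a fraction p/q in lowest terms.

38

Stage 1: cross terms: (-35*-36 - -9*-34)=954, (-9*-16 - 4*-36)=288, (4*-28 - -19*-16)=-416, (-19*-34 - -35*-28)=-334; twice the area = |492| = 492; area = 246; boundary points = 2 + 1 + 1 + 2 = 6; strictly interior points = area - boundary/2 + 1 = 244; answer 244
Stage 2: A1 = 244; c = 15; f(2) = -2*(-39) - 3*(15) = 33; iterating: f(2)=33, f(3)=51, f(4)=-201, f(5)=249, f(6)=105, f(7)=-957, f(8)=1599, f(9)=-327, f(10)=-4143; answer -4143
Stage 3: A2 = -4143; d = 3; 2*(3)^2 + 5*(3)^1 + 5 = (18) + (15) + (5) = 38; answer 38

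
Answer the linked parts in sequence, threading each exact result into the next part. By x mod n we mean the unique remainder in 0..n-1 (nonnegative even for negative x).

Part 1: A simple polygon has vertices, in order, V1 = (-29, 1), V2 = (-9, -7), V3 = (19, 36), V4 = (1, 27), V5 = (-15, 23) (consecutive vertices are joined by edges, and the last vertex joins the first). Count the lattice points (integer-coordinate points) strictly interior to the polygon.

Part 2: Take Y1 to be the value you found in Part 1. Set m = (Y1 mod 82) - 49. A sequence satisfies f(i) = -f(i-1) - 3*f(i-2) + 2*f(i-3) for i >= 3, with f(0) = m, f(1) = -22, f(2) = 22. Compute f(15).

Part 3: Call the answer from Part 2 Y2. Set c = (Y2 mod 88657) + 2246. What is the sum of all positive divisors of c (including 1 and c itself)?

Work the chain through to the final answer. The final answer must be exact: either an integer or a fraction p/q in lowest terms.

Part 1: cross terms: (-29*-7 - -9*1)=212, (-9*36 - 19*-7)=-191, (19*27 - 1*36)=477, (1*23 - -15*27)=428, (-15*1 - -29*23)=652; twice the area = |1578| = 1578; area = 789; boundary points = 4 + 1 + 9 + 4 + 2 = 20; strictly interior points = area - boundary/2 + 1 = 780; answer 780
Part 2: Y1 = 780; m = -7; f(3) = -1*(22) - 3*(-22) + 2*(-7) = 30; iterating: f(3)=30, f(4)=-140, f(5)=94, f(6)=386, f(7)=-948, f(8)=-22, f(9)=3638, f(10)=-5468, f(11)=-5490, f(12)=29170, f(13)=-23636, f(14)=-74854, f(15)=204102; answer 204102
Part 3: Y2 = 204102; c = 29034; 29034 = 2 * 3^2 * 1613; sigma = (1 + 2) * (1 + 3 + 9) * (1 + 1613) = 3 * 13 * 1614 = 62946; answer 62946

62946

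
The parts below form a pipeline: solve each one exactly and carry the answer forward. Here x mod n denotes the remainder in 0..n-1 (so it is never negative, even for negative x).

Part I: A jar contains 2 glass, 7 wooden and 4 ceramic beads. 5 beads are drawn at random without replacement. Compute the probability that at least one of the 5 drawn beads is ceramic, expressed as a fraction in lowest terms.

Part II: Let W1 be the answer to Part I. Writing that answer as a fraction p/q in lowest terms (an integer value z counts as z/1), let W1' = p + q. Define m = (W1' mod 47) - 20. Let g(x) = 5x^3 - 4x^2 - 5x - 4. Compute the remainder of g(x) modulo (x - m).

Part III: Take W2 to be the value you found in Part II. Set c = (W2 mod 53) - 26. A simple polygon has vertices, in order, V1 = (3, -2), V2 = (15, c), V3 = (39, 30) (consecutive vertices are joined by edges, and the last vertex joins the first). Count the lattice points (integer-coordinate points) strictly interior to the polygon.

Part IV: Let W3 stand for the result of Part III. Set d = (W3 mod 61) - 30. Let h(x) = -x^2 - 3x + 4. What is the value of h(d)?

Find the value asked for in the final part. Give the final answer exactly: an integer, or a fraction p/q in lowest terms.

Part I: total draws C(13,5) = 1287; complement C(9,5) = 126; favorable 1287 - 126 = 1161; P = 129/143; answer 129/143
Part II: W1 = 129/143; threaded value p + q = 272; m = 17; remainder = value at the root: 5*(17)^3 - 4*(17)^2 - 5*(17)^1 - 4 = (24565) + (-1156) + (-85) + (-4) = 23320; answer 23320
Part III: W2 = 23320; c = -26; cross terms: (3*-26 - 15*-2)=-48, (15*30 - 39*-26)=1464, (39*-2 - 3*30)=-168; twice the area = |1248| = 1248; area = 624; boundary points = 12 + 8 + 4 = 24; strictly interior points = area - boundary/2 + 1 = 613; answer 613
Part IV: W3 = 613; d = -27; -1*(-27)^2 - 3*(-27)^1 + 4 = (-729) + (81) + (4) = -644; answer -644

-644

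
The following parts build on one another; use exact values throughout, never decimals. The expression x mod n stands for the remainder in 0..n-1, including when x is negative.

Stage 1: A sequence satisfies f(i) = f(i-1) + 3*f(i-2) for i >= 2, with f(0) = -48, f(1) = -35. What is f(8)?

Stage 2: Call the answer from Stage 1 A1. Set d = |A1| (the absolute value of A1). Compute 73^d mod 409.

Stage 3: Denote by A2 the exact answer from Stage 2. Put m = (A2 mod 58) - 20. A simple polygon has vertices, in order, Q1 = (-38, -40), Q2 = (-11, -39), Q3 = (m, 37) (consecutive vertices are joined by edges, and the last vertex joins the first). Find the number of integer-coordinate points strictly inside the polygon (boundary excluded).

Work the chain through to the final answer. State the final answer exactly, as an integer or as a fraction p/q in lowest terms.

Stage 1: f(2) = 1*(-35) + 3*(-48) = -179; iterating: f(2)=-179, f(3)=-284, f(4)=-821, f(5)=-1673, f(6)=-4136, f(7)=-9155, f(8)=-21563; answer -21563
Stage 2: A1 = -21563; d = 21563; squarings mod 409: 73^1=73, 73^2=12, 73^4=144, 73^8=286, 73^16=405, 73^32=16, 73^64=256, 73^128=96, 73^256=218, 73^512=80, 73^1024=265, 73^2048=286, 73^4096=405, 73^8192=16, 73^16384=256; 73^21563 = 73^1 * 73^2 * 73^8 * 73^16 * 73^32 * 73^1024 * 73^4096 * 73^16384 = 291 (mod 409); answer 291
Stage 3: A2 = 291; m = -19; cross terms: (-38*-39 - -11*-40)=1042, (-11*37 - -19*-39)=-1148, (-19*-40 - -38*37)=2166; twice the area = |2060| = 2060; area = 1030; boundary points = 1 + 4 + 1 = 6; strictly interior points = area - boundary/2 + 1 = 1028; answer 1028

1028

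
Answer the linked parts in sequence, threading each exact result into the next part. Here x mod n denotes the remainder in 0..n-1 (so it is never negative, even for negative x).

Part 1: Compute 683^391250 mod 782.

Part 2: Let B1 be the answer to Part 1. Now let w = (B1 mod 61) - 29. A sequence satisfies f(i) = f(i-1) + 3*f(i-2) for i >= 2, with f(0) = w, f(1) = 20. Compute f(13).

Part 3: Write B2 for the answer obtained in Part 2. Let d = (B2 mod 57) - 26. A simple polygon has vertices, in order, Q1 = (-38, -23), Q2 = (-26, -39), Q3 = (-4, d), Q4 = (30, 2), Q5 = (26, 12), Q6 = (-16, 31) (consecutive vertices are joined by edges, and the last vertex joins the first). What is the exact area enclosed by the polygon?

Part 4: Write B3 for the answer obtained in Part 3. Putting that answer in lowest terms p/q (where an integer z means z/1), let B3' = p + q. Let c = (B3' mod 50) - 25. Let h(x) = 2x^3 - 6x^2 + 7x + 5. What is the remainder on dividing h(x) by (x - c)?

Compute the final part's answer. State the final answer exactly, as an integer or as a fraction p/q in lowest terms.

Part 1: squarings mod 782: 683^1=683, 683^2=417, 683^4=285, 683^8=679, 683^16=443, 683^32=749, 683^64=307, 683^128=409, 683^256=715, 683^512=579, 683^1024=545, 683^2048=647, 683^4096=239, 683^8192=35, 683^16384=443, 683^32768=749, 683^65536=307, 683^131072=409, 683^262144=715; 683^391250 = 683^2 * 683^16 * 683^64 * 683^2048 * 683^4096 * 683^8192 * 683^16384 * 683^32768 * 683^65536 * 683^262144 = 417 (mod 782); answer 417
Part 2: B1 = 417; w = 22; f(2) = 1*(20) + 3*(22) = 86; iterating: f(2)=86, f(3)=146, f(4)=404, f(5)=842, f(6)=2054, f(7)=4580, f(8)=10742, f(9)=24482, f(10)=56708, f(11)=130154, f(12)=300278, f(13)=690740; answer 690740
Part 3: B2 = 690740; d = -12; cross terms: (-38*-39 - -26*-23)=884, (-26*-12 - -4*-39)=156, (-4*2 - 30*-12)=352, (30*12 - 26*2)=308, (26*31 - -16*12)=998, (-16*-23 - -38*31)=1546; twice the area = |4244| = 4244; area = 2122; answer 2122
Part 4: B3 = 2122; threaded value p + q = 2123; c = -2; remainder = value at the root: 2*(-2)^3 - 6*(-2)^2 + 7*(-2)^1 + 5 = (-16) + (-24) + (-14) + (5) = -49; answer -49

-49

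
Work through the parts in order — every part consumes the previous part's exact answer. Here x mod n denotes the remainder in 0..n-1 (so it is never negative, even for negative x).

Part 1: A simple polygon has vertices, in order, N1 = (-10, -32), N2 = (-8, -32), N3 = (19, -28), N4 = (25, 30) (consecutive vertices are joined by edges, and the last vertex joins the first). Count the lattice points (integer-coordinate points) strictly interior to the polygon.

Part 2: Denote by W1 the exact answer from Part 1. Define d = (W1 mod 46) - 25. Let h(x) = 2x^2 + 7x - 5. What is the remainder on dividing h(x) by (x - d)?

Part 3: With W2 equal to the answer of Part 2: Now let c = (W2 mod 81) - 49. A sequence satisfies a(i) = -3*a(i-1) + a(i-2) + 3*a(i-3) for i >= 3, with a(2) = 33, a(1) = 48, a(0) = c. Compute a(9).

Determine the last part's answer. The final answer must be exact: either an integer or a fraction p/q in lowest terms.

Part 1: cross terms: (-10*-32 - -8*-32)=64, (-8*-28 - 19*-32)=832, (19*30 - 25*-28)=1270, (25*-32 - -10*30)=-500; twice the area = |1666| = 1666; area = 833; boundary points = 2 + 1 + 2 + 1 = 6; strictly interior points = area - boundary/2 + 1 = 831; answer 831
Part 2: W1 = 831; d = -22; remainder = value at the root: 2*(-22)^2 + 7*(-22)^1 - 5 = (968) + (-154) + (-5) = 809; answer 809
Part 3: W2 = 809; c = 31; a(3) = -3*(33) + 1*(48) + 3*(31) = 42; iterating: a(3)=42, a(4)=51, a(5)=-12, a(6)=213, a(7)=-498, a(8)=1671, a(9)=-4872; answer -4872

-4872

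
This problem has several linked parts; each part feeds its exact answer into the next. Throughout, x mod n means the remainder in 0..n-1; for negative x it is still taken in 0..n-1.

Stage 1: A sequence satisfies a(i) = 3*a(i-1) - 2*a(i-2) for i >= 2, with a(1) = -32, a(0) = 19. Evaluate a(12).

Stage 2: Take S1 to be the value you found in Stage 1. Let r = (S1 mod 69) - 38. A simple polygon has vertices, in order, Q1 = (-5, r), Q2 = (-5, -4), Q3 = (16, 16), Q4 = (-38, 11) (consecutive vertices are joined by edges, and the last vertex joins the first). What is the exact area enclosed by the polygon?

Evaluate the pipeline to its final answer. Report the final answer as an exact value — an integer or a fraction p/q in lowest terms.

438

Stage 1: a(2) = 3*(-32) - 2*(19) = -134; iterating: a(2)=-134, a(3)=-338, a(4)=-746, a(5)=-1562, a(6)=-3194, a(7)=-6458, a(8)=-12986, a(9)=-26042, a(10)=-52154, a(11)=-104378, a(12)=-208826; answer -208826
Stage 2: S1 = -208826; r = -1; cross terms: (-5*-4 - -5*-1)=15, (-5*16 - 16*-4)=-16, (16*11 - -38*16)=784, (-38*-1 - -5*11)=93; twice the area = |876| = 876; area = 438; answer 438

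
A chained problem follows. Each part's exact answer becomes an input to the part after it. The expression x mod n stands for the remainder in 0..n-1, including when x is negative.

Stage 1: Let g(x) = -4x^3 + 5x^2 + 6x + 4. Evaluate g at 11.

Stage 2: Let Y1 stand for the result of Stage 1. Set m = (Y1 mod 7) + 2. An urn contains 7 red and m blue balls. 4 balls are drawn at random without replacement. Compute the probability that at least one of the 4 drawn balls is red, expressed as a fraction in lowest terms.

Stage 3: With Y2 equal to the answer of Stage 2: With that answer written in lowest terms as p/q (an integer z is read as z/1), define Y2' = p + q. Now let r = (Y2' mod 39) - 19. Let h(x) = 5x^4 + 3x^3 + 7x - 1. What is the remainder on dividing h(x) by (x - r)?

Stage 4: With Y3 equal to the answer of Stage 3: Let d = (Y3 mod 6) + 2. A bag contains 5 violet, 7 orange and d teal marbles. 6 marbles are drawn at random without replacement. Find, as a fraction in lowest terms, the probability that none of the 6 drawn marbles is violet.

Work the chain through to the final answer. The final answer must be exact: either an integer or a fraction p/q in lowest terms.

143/1292

Stage 1: -4*(11)^3 + 5*(11)^2 + 6*(11)^1 + 4 = (-5324) + (605) + (66) + (4) = -4649; answer -4649
Stage 2: Y1 = -4649; m = 8; total draws C(15,4) = 1365; complement C(8,4) = 70; favorable 1365 - 70 = 1295; P = 37/39; answer 37/39
Stage 3: Y2 = 37/39; threaded value p + q = 76; r = 18; remainder = value at the root: 5*(18)^4 + 3*(18)^3 + 7*(18)^1 - 1 = (524880) + (17496) + (126) + (-1) = 542501; answer 542501
Stage 4: Y3 = 542501; d = 7; total draws C(19,6) = 27132; favorable C(14,6) = 3003; P = 143/1292; answer 143/1292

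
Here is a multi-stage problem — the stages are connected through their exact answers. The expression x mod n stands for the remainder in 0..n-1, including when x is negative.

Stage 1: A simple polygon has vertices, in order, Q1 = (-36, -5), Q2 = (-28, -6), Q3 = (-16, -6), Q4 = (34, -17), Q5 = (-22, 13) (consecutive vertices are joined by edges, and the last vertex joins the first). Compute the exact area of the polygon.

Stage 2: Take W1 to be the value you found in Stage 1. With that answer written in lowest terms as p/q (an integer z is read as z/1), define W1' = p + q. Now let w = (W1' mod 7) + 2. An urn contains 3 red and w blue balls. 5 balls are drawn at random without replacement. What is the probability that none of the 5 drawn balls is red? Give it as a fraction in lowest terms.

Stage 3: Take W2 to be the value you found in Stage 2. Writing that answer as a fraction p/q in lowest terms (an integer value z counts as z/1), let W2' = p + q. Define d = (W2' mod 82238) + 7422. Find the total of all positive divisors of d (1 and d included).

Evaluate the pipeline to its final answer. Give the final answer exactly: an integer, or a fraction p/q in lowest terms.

Stage 1: cross terms: (-36*-6 - -28*-5)=76, (-28*-6 - -16*-6)=72, (-16*-17 - 34*-6)=476, (34*13 - -22*-17)=68, (-22*-5 - -36*13)=578; twice the area = |1270| = 1270; area = 635; answer 635
Stage 2: W1 = 635; threaded value p + q = 636; w = 8; total draws C(11,5) = 462; favorable C(8,5) = 56; P = 4/33; answer 4/33
Stage 3: W2 = 4/33; threaded value p + q = 37; d = 7459; 7459 is prime, so its only divisors are 1 and 7459; sigma = 1 + 7459 = 7460; answer 7460

7460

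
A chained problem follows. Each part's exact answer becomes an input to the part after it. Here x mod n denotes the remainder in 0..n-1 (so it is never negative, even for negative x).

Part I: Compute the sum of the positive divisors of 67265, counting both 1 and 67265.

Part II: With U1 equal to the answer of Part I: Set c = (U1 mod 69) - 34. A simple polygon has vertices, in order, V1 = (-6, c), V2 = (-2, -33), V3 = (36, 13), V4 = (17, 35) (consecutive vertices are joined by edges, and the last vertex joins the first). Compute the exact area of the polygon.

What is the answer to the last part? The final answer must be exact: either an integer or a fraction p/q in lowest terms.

1124

Part I: 67265 = 5 * 11 * 1223; sigma = (1 + 5) * (1 + 11) * (1 + 1223) = 6 * 12 * 1224 = 88128; answer 88128
Part II: U1 = 88128; c = -19; cross terms: (-6*-33 - -2*-19)=160, (-2*13 - 36*-33)=1162, (36*35 - 17*13)=1039, (17*-19 - -6*35)=-113; twice the area = |2248| = 2248; area = 1124; answer 1124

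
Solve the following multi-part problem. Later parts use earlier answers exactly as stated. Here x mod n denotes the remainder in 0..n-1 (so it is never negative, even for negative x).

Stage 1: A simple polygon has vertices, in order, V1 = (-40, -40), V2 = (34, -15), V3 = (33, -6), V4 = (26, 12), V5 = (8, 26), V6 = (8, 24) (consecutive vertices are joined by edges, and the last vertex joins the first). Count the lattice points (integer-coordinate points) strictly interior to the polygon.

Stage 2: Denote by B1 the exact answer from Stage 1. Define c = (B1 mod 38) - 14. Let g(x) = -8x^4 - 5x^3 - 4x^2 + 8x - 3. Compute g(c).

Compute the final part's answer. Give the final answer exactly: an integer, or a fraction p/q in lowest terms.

Stage 1: cross terms: (-40*-15 - 34*-40)=1960, (34*-6 - 33*-15)=291, (33*12 - 26*-6)=552, (26*26 - 8*12)=580, (8*24 - 8*26)=-16, (8*-40 - -40*24)=640; twice the area = |4007| = 4007; area = 4007/2; boundary points = 1 + 1 + 1 + 2 + 2 + 16 = 23; strictly interior points = area - boundary/2 + 1 = 1993; answer 1993
Stage 2: B1 = 1993; c = 3; -8*(3)^4 - 5*(3)^3 - 4*(3)^2 + 8*(3)^1 - 3 = (-648) + (-135) + (-36) + (24) + (-3) = -798; answer -798

-798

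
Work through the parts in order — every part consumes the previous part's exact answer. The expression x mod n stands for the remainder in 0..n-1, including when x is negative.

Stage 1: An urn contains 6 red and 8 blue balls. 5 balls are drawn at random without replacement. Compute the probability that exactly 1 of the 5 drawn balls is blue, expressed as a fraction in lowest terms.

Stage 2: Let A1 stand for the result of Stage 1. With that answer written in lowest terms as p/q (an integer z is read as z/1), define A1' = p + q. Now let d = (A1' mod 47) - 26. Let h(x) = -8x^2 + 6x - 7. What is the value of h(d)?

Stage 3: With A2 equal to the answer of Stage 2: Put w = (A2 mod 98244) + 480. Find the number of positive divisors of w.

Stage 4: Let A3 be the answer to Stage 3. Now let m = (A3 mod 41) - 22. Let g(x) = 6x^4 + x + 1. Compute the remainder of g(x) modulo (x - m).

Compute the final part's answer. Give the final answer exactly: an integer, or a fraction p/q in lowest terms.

Stage 1: total draws C(14,5) = 2002; favorable C(8,1)*C(6,4) = 120; P = 60/1001; answer 60/1001
Stage 2: A1 = 60/1001; threaded value p + q = 1061; d = 1; -8*(1)^2 + 6*(1)^1 - 7 = (-8) + (6) + (-7) = -9; answer -9
Stage 3: A2 = -9; w = 98715; 98715 = 3 * 5 * 6581; number of divisors = (1+1) * (1+1) * (1+1) = 8; answer 8
Stage 4: A3 = 8; m = -14; remainder = value at the root: 6*(-14)^4 + 1*(-14)^1 + 1 = (230496) + (-14) + (1) = 230483; answer 230483

230483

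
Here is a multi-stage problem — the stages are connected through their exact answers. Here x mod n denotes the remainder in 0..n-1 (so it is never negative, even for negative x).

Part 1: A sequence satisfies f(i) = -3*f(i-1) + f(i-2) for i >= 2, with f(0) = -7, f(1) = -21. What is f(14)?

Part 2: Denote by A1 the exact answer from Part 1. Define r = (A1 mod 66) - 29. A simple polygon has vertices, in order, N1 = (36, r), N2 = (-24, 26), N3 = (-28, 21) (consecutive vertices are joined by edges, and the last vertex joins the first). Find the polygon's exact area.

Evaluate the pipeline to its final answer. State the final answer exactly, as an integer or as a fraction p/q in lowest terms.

Part 1: f(2) = -3*(-21) + 1*(-7) = 56; iterating: f(2)=56, f(3)=-189, f(4)=623, f(5)=-2058, f(6)=6797, f(7)=-22449, f(8)=74144, f(9)=-244881, f(10)=808787, f(11)=-2671242, f(12)=8822513, f(13)=-29138781, f(14)=96238856; answer 96238856
Part 2: A1 = 96238856; r = 3; cross terms: (36*26 - -24*3)=1008, (-24*21 - -28*26)=224, (-28*3 - 36*21)=-840; twice the area = |392| = 392; area = 196; answer 196

196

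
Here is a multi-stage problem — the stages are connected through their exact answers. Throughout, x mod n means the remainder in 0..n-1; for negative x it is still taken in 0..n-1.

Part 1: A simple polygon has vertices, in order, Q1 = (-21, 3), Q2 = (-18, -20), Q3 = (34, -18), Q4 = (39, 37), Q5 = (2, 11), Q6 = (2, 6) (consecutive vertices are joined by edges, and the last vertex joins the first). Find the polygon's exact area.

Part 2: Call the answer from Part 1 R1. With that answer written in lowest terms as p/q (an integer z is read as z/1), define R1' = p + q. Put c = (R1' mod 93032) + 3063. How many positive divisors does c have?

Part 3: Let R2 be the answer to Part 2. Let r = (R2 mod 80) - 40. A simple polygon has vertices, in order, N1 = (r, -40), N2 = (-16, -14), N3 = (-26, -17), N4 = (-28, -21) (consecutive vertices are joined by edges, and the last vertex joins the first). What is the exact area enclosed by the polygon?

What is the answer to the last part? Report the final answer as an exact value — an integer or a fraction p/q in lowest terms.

131

Part 1: cross terms: (-21*-20 - -18*3)=474, (-18*-18 - 34*-20)=1004, (34*37 - 39*-18)=1960, (39*11 - 2*37)=355, (2*6 - 2*11)=-10, (2*3 - -21*6)=132; twice the area = |3915| = 3915; area = 3915/2; answer 3915/2
Part 2: R1 = 3915/2; threaded value p + q = 3917; c = 6980; 6980 = 2^2 * 5 * 349; number of divisors = (2+1) * (1+1) * (1+1) = 12; answer 12
Part 3: R2 = 12; r = -28; cross terms: (-28*-14 - -16*-40)=-248, (-16*-17 - -26*-14)=-92, (-26*-21 - -28*-17)=70, (-28*-40 - -28*-21)=532; twice the area = |262| = 262; area = 131; answer 131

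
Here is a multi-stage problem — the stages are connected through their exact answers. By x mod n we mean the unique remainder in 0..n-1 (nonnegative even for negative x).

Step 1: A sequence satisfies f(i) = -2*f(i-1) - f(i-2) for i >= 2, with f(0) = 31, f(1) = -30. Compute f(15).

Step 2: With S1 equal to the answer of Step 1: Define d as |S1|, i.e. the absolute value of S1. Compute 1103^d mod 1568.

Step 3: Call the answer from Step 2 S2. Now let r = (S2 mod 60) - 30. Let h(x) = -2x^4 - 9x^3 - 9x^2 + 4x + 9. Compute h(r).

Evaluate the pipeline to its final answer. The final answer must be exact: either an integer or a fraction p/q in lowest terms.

-361

Step 1: f(2) = -2*(-30) - 1*(31) = 29; iterating: f(2)=29, f(3)=-28, f(4)=27, f(5)=-26, f(6)=25, f(7)=-24, f(8)=23, f(9)=-22, f(10)=21, f(11)=-20, f(12)=19, f(13)=-18, f(14)=17, f(15)=-16; answer -16
Step 2: S1 = -16; d = 16; squarings mod 1568: 1103^1=1103, 1103^2=1409, 1103^4=193, 1103^8=1185, 1103^16=865; 1103^16 = 1103^16 = 865 (mod 1568); answer 865
Step 3: S2 = 865; r = -5; -2*(-5)^4 - 9*(-5)^3 - 9*(-5)^2 + 4*(-5)^1 + 9 = (-1250) + (1125) + (-225) + (-20) + (9) = -361; answer -361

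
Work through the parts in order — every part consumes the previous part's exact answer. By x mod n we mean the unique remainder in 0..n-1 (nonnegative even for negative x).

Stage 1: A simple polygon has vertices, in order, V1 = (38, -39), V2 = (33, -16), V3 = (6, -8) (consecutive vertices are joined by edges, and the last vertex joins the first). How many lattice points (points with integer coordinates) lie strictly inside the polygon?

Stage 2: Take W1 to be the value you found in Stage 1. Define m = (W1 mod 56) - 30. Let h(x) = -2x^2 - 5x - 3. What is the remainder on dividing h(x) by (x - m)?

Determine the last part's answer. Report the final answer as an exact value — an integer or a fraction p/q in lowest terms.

-703

Stage 1: cross terms: (38*-16 - 33*-39)=679, (33*-8 - 6*-16)=-168, (6*-39 - 38*-8)=70; twice the area = |581| = 581; area = 581/2; boundary points = 1 + 1 + 1 = 3; strictly interior points = area - boundary/2 + 1 = 290; answer 290
Stage 2: W1 = 290; m = -20; remainder = value at the root: -2*(-20)^2 - 5*(-20)^1 - 3 = (-800) + (100) + (-3) = -703; answer -703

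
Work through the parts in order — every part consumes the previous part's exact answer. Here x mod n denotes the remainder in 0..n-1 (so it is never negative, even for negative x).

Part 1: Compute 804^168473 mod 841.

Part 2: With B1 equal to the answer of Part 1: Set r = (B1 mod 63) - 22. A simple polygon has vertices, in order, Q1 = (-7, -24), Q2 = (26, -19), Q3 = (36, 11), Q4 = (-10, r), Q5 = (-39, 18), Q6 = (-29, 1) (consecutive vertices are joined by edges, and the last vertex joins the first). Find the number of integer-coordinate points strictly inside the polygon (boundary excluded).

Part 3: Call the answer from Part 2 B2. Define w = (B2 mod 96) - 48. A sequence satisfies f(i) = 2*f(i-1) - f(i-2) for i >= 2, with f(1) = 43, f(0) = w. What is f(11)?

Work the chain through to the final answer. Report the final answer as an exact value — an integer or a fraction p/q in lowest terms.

713

Part 1: squarings mod 841: 804^1=804, 804^2=528, 804^4=413, 804^8=687, 804^16=168, 804^32=471, 804^64=658, 804^128=690, 804^256=94, 804^512=426, 804^1024=661, 804^2048=442, 804^4096=252, 804^8192=429, 804^16384=703, 804^32768=542, 804^65536=255, 804^131072=268; 804^168473 = 804^1 * 804^8 * 804^16 * 804^512 * 804^4096 * 804^32768 * 804^131072 = 409 (mod 841); answer 409
Part 2: B1 = 409; r = 9; cross terms: (-7*-19 - 26*-24)=757, (26*11 - 36*-19)=970, (36*9 - -10*11)=434, (-10*18 - -39*9)=171, (-39*1 - -29*18)=483, (-29*-24 - -7*1)=703; twice the area = |3518| = 3518; area = 1759; boundary points = 1 + 10 + 2 + 1 + 1 + 1 = 16; strictly interior points = area - boundary/2 + 1 = 1752; answer 1752
Part 3: B2 = 1752; w = -24; f(2) = 2*(43) - 1*(-24) = 110; iterating: f(2)=110, f(3)=177, f(4)=244, f(5)=311, f(6)=378, f(7)=445, f(8)=512, f(9)=579, f(10)=646, f(11)=713; answer 713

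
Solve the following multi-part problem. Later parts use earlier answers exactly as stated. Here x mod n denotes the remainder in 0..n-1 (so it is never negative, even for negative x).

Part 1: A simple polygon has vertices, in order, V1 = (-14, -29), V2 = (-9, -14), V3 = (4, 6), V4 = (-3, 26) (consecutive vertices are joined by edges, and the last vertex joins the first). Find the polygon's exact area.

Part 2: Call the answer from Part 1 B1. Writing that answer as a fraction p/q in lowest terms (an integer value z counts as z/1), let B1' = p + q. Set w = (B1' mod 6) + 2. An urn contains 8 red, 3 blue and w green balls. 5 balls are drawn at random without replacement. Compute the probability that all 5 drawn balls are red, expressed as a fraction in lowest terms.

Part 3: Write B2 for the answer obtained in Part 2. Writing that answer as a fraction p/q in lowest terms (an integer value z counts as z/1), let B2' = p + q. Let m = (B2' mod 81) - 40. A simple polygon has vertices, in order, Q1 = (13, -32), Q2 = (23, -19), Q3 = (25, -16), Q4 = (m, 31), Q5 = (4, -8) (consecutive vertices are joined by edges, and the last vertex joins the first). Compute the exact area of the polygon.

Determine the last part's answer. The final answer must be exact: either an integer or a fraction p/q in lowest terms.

Part 1: cross terms: (-14*-14 - -9*-29)=-65, (-9*6 - 4*-14)=2, (4*26 - -3*6)=122, (-3*-29 - -14*26)=451; twice the area = |510| = 510; area = 255; answer 255
Part 2: B1 = 255; threaded value p + q = 256; w = 6; total draws C(17,5) = 6188; favorable C(8,5) = 56; P = 2/221; answer 2/221
Part 3: B2 = 2/221; threaded value p + q = 223; m = 21; cross terms: (13*-19 - 23*-32)=489, (23*-16 - 25*-19)=107, (25*31 - 21*-16)=1111, (21*-8 - 4*31)=-292, (4*-32 - 13*-8)=-24; twice the area = |1391| = 1391; area = 1391/2; answer 1391/2

1391/2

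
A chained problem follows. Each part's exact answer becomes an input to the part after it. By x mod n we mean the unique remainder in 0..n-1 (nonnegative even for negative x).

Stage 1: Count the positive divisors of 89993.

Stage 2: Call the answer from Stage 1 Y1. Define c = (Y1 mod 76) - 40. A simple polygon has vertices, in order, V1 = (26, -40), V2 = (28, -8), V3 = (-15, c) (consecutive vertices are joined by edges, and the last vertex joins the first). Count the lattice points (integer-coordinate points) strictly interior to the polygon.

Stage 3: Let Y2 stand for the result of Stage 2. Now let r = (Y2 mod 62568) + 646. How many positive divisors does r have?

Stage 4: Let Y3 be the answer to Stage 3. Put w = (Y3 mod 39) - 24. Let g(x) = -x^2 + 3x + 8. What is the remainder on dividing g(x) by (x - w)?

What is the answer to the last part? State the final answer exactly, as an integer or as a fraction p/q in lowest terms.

-172

Stage 1: 89993 = 31 * 2903; number of divisors = (1+1) * (1+1) = 4; answer 4
Stage 2: Y1 = 4; c = -36; cross terms: (26*-8 - 28*-40)=912, (28*-36 - -15*-8)=-1128, (-15*-40 - 26*-36)=1536; twice the area = |1320| = 1320; area = 660; boundary points = 2 + 1 + 1 = 4; strictly interior points = area - boundary/2 + 1 = 659; answer 659
Stage 3: Y2 = 659; r = 1305; 1305 = 3^2 * 5 * 29; number of divisors = (2+1) * (1+1) * (1+1) = 12; answer 12
Stage 4: Y3 = 12; w = -12; remainder = value at the root: -1*(-12)^2 + 3*(-12)^1 + 8 = (-144) + (-36) + (8) = -172; answer -172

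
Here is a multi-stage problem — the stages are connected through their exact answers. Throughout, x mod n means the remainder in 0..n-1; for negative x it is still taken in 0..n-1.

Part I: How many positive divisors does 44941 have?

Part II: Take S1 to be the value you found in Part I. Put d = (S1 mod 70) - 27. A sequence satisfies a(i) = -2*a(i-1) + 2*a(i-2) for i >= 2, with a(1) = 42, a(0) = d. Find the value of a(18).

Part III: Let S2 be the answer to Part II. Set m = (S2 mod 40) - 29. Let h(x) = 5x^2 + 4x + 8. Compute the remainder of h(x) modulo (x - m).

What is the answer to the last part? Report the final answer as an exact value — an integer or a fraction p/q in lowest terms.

113

Part I: 44941 = 13 * 3457; number of divisors = (1+1) * (1+1) = 4; answer 4
Part II: S1 = 4; d = -23; a(2) = -2*(42) + 2*(-23) = -130; iterating: a(2)=-130, a(3)=344, a(4)=-948, a(5)=2584, a(6)=-7064, a(7)=19296, a(8)=-52720, a(9)=144032, a(10)=-393504, a(11)=1075072, a(12)=-2937152, a(13)=8024448, a(14)=-21923200, a(15)=59895296, a(16)=-163636992, a(17)=447064576, a(18)=-1221403136; answer -1221403136
Part III: S2 = -1221403136; m = -5; remainder = value at the root: 5*(-5)^2 + 4*(-5)^1 + 8 = (125) + (-20) + (8) = 113; answer 113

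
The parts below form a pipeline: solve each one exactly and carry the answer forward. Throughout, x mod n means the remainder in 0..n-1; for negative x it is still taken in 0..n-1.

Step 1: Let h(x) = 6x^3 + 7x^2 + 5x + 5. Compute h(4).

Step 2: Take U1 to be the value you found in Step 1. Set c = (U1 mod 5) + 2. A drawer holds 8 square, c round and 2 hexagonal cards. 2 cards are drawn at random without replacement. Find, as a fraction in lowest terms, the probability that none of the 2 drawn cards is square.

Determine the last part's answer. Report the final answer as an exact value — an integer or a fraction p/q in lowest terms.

Step 1: 6*(4)^3 + 7*(4)^2 + 5*(4)^1 + 5 = (384) + (112) + (20) + (5) = 521; answer 521
Step 2: U1 = 521; c = 3; total draws C(13,2) = 78; favorable C(5,2) = 10; P = 5/39; answer 5/39

5/39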